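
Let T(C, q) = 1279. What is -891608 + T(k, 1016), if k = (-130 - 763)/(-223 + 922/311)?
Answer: -890329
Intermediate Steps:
k = 277723/68431 (k = -893/(-223 + 922*(1/311)) = -893/(-223 + 922/311) = -893/(-68431/311) = -893*(-311/68431) = 277723/68431 ≈ 4.0584)
-891608 + T(k, 1016) = -891608 + 1279 = -890329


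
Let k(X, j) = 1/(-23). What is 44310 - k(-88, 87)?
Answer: 1019131/23 ≈ 44310.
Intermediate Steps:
k(X, j) = -1/23
44310 - k(-88, 87) = 44310 - 1*(-1/23) = 44310 + 1/23 = 1019131/23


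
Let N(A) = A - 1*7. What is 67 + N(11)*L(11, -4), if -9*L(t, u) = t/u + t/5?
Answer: 3026/45 ≈ 67.244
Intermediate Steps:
L(t, u) = -t/45 - t/(9*u) (L(t, u) = -(t/u + t/5)/9 = -(t/5 + t/u)/9 = -t/45 - t/(9*u))
N(A) = -7 + A (N(A) = A - 7 = -7 + A)
67 + N(11)*L(11, -4) = 67 + (-7 + 11)*(-1/45*11*(5 - 4)/(-4)) = 67 + 4*(-1/45*11*(-1/4)*1) = 67 + 4*(11/180) = 67 + 11/45 = 3026/45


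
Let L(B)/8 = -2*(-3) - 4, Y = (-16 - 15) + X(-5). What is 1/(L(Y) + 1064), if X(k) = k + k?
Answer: 1/1080 ≈ 0.00092593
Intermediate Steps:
X(k) = 2*k
Y = -41 (Y = (-16 - 15) + 2*(-5) = -31 - 10 = -41)
L(B) = 16 (L(B) = 8*(-2*(-3) - 4) = 8*(6 - 4) = 8*2 = 16)
1/(L(Y) + 1064) = 1/(16 + 1064) = 1/1080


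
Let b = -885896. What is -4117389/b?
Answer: 4117389/885896 ≈ 4.6477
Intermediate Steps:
-4117389/b = -4117389/(-885896) = -4117389*(-1/885896) = 4117389/885896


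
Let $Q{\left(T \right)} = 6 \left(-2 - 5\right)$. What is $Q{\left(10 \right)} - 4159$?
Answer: $-4201$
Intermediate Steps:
$Q{\left(T \right)} = -42$ ($Q{\left(T \right)} = 6 \left(-7\right) = -42$)
$Q{\left(10 \right)} - 4159 = -42 - 4159 = -4201$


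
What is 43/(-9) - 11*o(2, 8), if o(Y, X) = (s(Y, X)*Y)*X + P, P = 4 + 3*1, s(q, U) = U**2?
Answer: -102112/9 ≈ -11346.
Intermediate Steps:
P = 7 (P = 4 + 3 = 7)
o(Y, X) = 7 + Y*X**3 (o(Y, X) = (X**2*Y)*X + 7 = (Y*X**2)*X + 7 = Y*X**3 + 7 = 7 + Y*X**3)
43/(-9) - 11*o(2, 8) = 43/(-9) - 11*(7 + 2*8**3) = 43*(-1/9) - 11*(7 + 2*512) = -43/9 - 11*(7 + 1024) = -43/9 - 11*1031 = -43/9 - 11341 = -102112/9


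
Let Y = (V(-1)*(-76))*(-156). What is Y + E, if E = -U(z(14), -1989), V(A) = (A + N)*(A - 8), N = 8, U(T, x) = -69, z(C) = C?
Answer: -746859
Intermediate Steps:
V(A) = (-8 + A)*(8 + A) (V(A) = (A + 8)*(A - 8) = (8 + A)*(-8 + A) = (-8 + A)*(8 + A))
Y = -746928 (Y = ((-64 + (-1)**2)*(-76))*(-156) = ((-64 + 1)*(-76))*(-156) = -63*(-76)*(-156) = 4788*(-156) = -746928)
E = 69 (E = -1*(-69) = 69)
Y + E = -746928 + 69 = -746859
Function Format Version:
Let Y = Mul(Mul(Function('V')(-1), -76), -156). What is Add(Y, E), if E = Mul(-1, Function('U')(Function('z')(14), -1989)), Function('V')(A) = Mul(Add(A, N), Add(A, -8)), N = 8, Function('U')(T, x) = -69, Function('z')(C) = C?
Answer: -746859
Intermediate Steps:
Function('V')(A) = Mul(Add(-8, A), Add(8, A)) (Function('V')(A) = Mul(Add(A, 8), Add(A, -8)) = Mul(Add(8, A), Add(-8, A)) = Mul(Add(-8, A), Add(8, A)))
Y = -746928 (Y = Mul(Mul(Add(-64, Pow(-1, 2)), -76), -156) = Mul(Mul(Add(-64, 1), -76), -156) = Mul(Mul(-63, -76), -156) = Mul(4788, -156) = -746928)
E = 69 (E = Mul(-1, -69) = 69)
Add(Y, E) = Add(-746928, 69) = -746859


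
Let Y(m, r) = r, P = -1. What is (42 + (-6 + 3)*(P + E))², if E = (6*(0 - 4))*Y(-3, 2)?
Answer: 35721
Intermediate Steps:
E = -48 (E = (6*(0 - 4))*2 = (6*(-4))*2 = -24*2 = -48)
(42 + (-6 + 3)*(P + E))² = (42 + (-6 + 3)*(-1 - 48))² = (42 - 3*(-49))² = (42 + 147)² = 189² = 35721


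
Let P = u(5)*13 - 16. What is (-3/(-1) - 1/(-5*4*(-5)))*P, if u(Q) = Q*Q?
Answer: 92391/100 ≈ 923.91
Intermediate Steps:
u(Q) = Q**2
P = 309 (P = 5**2*13 - 16 = 25*13 - 16 = 325 - 16 = 309)
(-3/(-1) - 1/(-5*4*(-5)))*P = (-3/(-1) - 1/(-5*4*(-5)))*309 = (-3*(-1) - 1/((-20*(-5))))*309 = (3 - 1/100)*309 = (299/100)*309 = 92391/100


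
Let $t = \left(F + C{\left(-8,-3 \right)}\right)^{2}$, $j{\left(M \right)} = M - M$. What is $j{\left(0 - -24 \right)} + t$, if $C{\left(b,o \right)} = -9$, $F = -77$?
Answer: $7396$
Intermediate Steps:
$j{\left(M \right)} = 0$
$t = 7396$ ($t = \left(-77 - 9\right)^{2} = \left(-86\right)^{2} = 7396$)
$j{\left(0 - -24 \right)} + t = 0 + 7396 = 7396$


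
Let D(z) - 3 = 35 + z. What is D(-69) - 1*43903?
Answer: -43934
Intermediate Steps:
D(z) = 38 + z (D(z) = 3 + (35 + z) = 38 + z)
D(-69) - 1*43903 = (38 - 69) - 1*43903 = -31 - 43903 = -43934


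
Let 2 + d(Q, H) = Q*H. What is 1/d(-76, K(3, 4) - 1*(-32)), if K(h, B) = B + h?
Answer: -1/2966 ≈ -0.00033715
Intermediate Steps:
d(Q, H) = -2 + H*Q (d(Q, H) = -2 + Q*H = -2 + H*Q)
1/d(-76, K(3, 4) - 1*(-32)) = 1/(-2 + ((4 + 3) - 1*(-32))*(-76)) = 1/(-2 + (7 + 32)*(-76)) = 1/(-2 + 39*(-76)) = 1/(-2 - 2964) = 1/(-2966) = -1/2966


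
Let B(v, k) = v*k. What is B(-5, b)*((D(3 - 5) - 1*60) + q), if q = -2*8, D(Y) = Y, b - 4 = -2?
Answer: 780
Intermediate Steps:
b = 2 (b = 4 - 2 = 2)
q = -16
B(v, k) = k*v
B(-5, b)*((D(3 - 5) - 1*60) + q) = (2*(-5))*(((3 - 5) - 1*60) - 16) = -10*((-2 - 60) - 16) = -10*(-62 - 16) = -10*(-78) = 780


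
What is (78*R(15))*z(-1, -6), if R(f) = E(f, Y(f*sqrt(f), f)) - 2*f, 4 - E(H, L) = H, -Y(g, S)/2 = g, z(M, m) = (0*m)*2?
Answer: 0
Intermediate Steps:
z(M, m) = 0 (z(M, m) = 0*2 = 0)
Y(g, S) = -2*g
E(H, L) = 4 - H
R(f) = 4 - 3*f (R(f) = (4 - f) - 2*f = 4 - 3*f)
(78*R(15))*z(-1, -6) = (78*(4 - 3*15))*0 = (78*(4 - 45))*0 = (78*(-41))*0 = -3198*0 = 0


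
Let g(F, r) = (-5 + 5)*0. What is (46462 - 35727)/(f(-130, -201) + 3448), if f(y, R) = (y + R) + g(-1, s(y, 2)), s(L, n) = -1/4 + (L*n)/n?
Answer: 10735/3117 ≈ 3.4440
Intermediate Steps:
s(L, n) = -¼ + L (s(L, n) = -1*¼ + L = -¼ + L)
g(F, r) = 0 (g(F, r) = 0*0 = 0)
f(y, R) = R + y (f(y, R) = (y + R) + 0 = (R + y) + 0 = R + y)
(46462 - 35727)/(f(-130, -201) + 3448) = (46462 - 35727)/((-201 - 130) + 3448) = 10735/(-331 + 3448) = 10735/3117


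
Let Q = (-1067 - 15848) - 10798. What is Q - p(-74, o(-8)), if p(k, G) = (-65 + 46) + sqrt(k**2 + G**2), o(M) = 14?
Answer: -27694 - 2*sqrt(1418) ≈ -27769.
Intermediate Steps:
p(k, G) = -19 + sqrt(G**2 + k**2)
Q = -27713 (Q = -16915 - 10798 = -27713)
Q - p(-74, o(-8)) = -27713 - (-19 + sqrt(14**2 + (-74)**2)) = -27713 - (-19 + sqrt(196 + 5476)) = -27713 - (-19 + sqrt(5672)) = -27713 - (-19 + 2*sqrt(1418)) = -27713 + (19 - 2*sqrt(1418)) = -27694 - 2*sqrt(1418)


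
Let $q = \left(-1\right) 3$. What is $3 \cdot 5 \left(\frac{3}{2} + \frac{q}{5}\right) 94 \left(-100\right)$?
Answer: $-126900$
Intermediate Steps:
$q = -3$
$3 \cdot 5 \left(\frac{3}{2} + \frac{q}{5}\right) 94 \left(-100\right) = 3 \cdot 5 \left(\frac{3}{2} - \frac{3}{5}\right) 94 \left(-100\right) = 3 \cdot 5 \cdot \frac{9}{10} \cdot 94 \left(-100\right) = 3 \cdot \frac{9}{2} \cdot 94 \left(-100\right) = \frac{27}{2} \cdot 94 \left(-100\right) = 1269 \left(-100\right) = -126900$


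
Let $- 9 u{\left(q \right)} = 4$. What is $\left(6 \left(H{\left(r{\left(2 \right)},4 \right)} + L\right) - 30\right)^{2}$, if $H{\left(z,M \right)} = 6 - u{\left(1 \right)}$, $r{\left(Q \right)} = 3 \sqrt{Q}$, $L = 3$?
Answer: $\frac{6400}{9} \approx 711.11$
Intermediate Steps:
$u{\left(q \right)} = - \frac{4}{9}$ ($u{\left(q \right)} = \left(- \frac{1}{9}\right) 4 = - \frac{4}{9}$)
$H{\left(z,M \right)} = \frac{58}{9}$ ($H{\left(z,M \right)} = 6 - - \frac{4}{9} = 6 + \frac{4}{9} = \frac{58}{9}$)
$\left(6 \left(H{\left(r{\left(2 \right)},4 \right)} + L\right) - 30\right)^{2} = \left(6 \left(\frac{58}{9} + 3\right) - 30\right)^{2} = \left(6 \cdot \frac{85}{9} - 30\right)^{2} = \left(\frac{170}{3} - 30\right)^{2} = \left(\frac{80}{3}\right)^{2} = \frac{6400}{9}$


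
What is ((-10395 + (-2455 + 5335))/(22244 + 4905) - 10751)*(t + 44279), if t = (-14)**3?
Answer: -12123502205490/27149 ≈ -4.4655e+8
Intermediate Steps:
t = -2744
((-10395 + (-2455 + 5335))/(22244 + 4905) - 10751)*(t + 44279) = ((-10395 + (-2455 + 5335))/(22244 + 4905) - 10751)*(-2744 + 44279) = ((-10395 + 2880)/27149 - 10751)*41535 = (-7515*1/27149 - 10751)*41535 = (-7515/27149 - 10751)*41535 = -291886414/27149*41535 = -12123502205490/27149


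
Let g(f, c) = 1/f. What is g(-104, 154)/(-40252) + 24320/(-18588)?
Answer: -25452139993/19453308576 ≈ -1.3084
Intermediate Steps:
g(-104, 154)/(-40252) + 24320/(-18588) = 1/(-104*(-40252)) + 24320/(-18588) = -1/104*(-1/40252) + 24320*(-1/18588) = 1/4186208 - 6080/4647 = -25452139993/19453308576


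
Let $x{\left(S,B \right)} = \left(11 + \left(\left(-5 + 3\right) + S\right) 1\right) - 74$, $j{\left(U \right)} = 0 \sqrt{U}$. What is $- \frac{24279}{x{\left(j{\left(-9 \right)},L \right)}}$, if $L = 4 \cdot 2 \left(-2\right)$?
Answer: $\frac{24279}{65} \approx 373.52$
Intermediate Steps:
$j{\left(U \right)} = 0$
$L = -16$ ($L = 8 \left(-2\right) = -16$)
$x{\left(S,B \right)} = -65 + S$ ($x{\left(S,B \right)} = \left(11 + \left(-2 + S\right) 1\right) - 74 = \left(11 + \left(-2 + S\right)\right) - 74 = \left(9 + S\right) - 74 = -65 + S$)
$- \frac{24279}{x{\left(j{\left(-9 \right)},L \right)}} = - \frac{24279}{-65 + 0} = - \frac{24279}{-65} = \left(-24279\right) \left(- \frac{1}{65}\right) = \frac{24279}{65}$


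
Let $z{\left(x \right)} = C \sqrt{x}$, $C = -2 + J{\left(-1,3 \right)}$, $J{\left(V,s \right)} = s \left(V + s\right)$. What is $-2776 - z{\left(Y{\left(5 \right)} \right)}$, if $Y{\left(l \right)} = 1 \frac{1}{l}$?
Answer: $-2776 - \frac{4 \sqrt{5}}{5} \approx -2777.8$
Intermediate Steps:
$Y{\left(l \right)} = \frac{1}{l}$
$C = 4$ ($C = -2 + 3 \left(-1 + 3\right) = -2 + 3 \cdot 2 = -2 + 6 = 4$)
$z{\left(x \right)} = 4 \sqrt{x}$
$-2776 - z{\left(Y{\left(5 \right)} \right)} = -2776 - 4 \sqrt{\frac{1}{5}} = -2776 - \frac{4}{\sqrt{5}} = -2776 - 4 \frac{\sqrt{5}}{5} = -2776 - \frac{4 \sqrt{5}}{5}$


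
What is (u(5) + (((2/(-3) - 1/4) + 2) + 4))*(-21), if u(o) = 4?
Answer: -763/4 ≈ -190.75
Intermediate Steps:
(u(5) + (((2/(-3) - 1/4) + 2) + 4))*(-21) = (4 + (((2/(-3) - 1/4) + 2) + 4))*(-21) = (4 + (((2*(-1/3) - 1*1/4) + 2) + 4))*(-21) = (4 + (((-2/3 - 1/4) + 2) + 4))*(-21) = (4 + ((-11/12 + 2) + 4))*(-21) = (4 + (13/12 + 4))*(-21) = (4 + 61/12)*(-21) = (109/12)*(-21) = -763/4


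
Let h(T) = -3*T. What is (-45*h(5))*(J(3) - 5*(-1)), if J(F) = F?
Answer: 5400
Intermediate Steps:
(-45*h(5))*(J(3) - 5*(-1)) = (-(-135)*5)*(3 - 5*(-1)) = (-45*(-15))*(3 + 5) = 675*8 = 5400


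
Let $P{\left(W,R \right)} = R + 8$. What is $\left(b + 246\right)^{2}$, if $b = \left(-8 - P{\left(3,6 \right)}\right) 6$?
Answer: $12996$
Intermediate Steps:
$P{\left(W,R \right)} = 8 + R$
$b = -132$ ($b = \left(-8 - \left(8 + 6\right)\right) 6 = \left(-8 - 14\right) 6 = \left(-22\right) 6 = -132$)
$\left(b + 246\right)^{2} = \left(-132 + 246\right)^{2} = 114^{2} = 12996$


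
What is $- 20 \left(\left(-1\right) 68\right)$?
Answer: $1360$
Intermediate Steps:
$- 20 \left(\left(-1\right) 68\right) = \left(-20\right) \left(-68\right) = 1360$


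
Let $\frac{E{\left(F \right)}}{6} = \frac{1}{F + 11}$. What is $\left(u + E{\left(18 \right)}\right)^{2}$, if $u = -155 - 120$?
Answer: $\frac{63504961}{841} \approx 75511.0$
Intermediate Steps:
$E{\left(F \right)} = \frac{6}{11 + F}$ ($E{\left(F \right)} = \frac{6}{F + 11} = \frac{6}{11 + F}$)
$u = -275$
$\left(u + E{\left(18 \right)}\right)^{2} = \left(-275 + \frac{6}{11 + 18}\right)^{2} = \left(-275 + \frac{6}{29}\right)^{2} = \left(- \frac{7969}{29}\right)^{2} = \frac{63504961}{841}$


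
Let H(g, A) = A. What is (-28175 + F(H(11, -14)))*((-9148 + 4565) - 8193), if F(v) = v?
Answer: 360142664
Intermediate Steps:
(-28175 + F(H(11, -14)))*((-9148 + 4565) - 8193) = (-28175 - 14)*((-9148 + 4565) - 8193) = -28189*(-4583 - 8193) = -28189*(-12776) = 360142664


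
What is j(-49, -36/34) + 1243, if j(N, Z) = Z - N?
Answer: 21946/17 ≈ 1290.9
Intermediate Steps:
j(-49, -36/34) + 1243 = (-36/34 - 1*(-49)) + 1243 = (-36*1/34 + 49) + 1243 = (-18/17 + 49) + 1243 = 815/17 + 1243 = 21946/17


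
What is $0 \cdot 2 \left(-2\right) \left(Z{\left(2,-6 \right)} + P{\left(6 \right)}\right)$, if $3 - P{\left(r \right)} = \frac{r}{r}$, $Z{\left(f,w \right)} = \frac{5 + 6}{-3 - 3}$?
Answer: $0$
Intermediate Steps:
$Z{\left(f,w \right)} = - \frac{11}{6}$ ($Z{\left(f,w \right)} = \frac{11}{-6} = 11 \left(- \frac{1}{6}\right) = - \frac{11}{6}$)
$P{\left(r \right)} = 2$ ($P{\left(r \right)} = 3 - \frac{r}{r} = 3 - 1 = 2$)
$0 \cdot 2 \left(-2\right) \left(Z{\left(2,-6 \right)} + P{\left(6 \right)}\right) = 0 \cdot 2 \left(-2\right) \left(- \frac{11}{6} + 2\right) = 0 \left(-2\right) \frac{1}{6} = 0 \cdot \frac{1}{6} = 0$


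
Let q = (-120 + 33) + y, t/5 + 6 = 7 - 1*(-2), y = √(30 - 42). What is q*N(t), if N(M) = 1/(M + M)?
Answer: -29/10 + I*√3/15 ≈ -2.9 + 0.11547*I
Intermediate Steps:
y = 2*I*√3 (y = √(-12) = 2*I*√3 ≈ 3.4641*I)
t = 15 (t = -30 + 5*(7 - 1*(-2)) = -30 + 5*(7 + 2) = -30 + 5*9 = -30 + 45 = 15)
q = -87 + 2*I*√3 (q = (-120 + 33) + 2*I*√3 = -87 + 2*I*√3 ≈ -87.0 + 3.4641*I)
N(M) = 1/(2*M)
q*N(t) = (-87 + 2*I*√3)*((½)/15) = (-87 + 2*I*√3)*((½)*(1/15)) = (-87 + 2*I*√3)*(1/30) = -29/10 + I*√3/15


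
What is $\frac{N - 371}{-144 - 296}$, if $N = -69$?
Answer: $1$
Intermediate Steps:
$\frac{N - 371}{-144 - 296} = \frac{-69 - 371}{-144 - 296} = - \frac{440}{-440} = \left(-440\right) \left(- \frac{1}{440}\right) = 1$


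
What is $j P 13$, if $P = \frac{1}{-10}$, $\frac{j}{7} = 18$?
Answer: $- \frac{819}{5} \approx -163.8$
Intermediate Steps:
$j = 126$ ($j = 7 \cdot 18 = 126$)
$P = - \frac{1}{10} \approx -0.1$
$j P 13 = 126 \left(- \frac{1}{10}\right) 13 = \left(- \frac{63}{5}\right) 13 = - \frac{819}{5}$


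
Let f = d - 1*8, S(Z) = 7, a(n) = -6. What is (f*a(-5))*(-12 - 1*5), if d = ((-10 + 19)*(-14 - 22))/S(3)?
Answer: -38760/7 ≈ -5537.1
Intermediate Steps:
d = -324/7 (d = ((-10 + 19)*(-14 - 22))/7 = (9*(-36))*(1/7) = -324*1/7 = -324/7 ≈ -46.286)
f = -380/7 (f = -324/7 - 1*8 = -324/7 - 8 = -380/7 ≈ -54.286)
(f*a(-5))*(-12 - 1*5) = (-380/7*(-6))*(-12 - 1*5) = 2280*(-12 - 5)/7 = (2280/7)*(-17) = -38760/7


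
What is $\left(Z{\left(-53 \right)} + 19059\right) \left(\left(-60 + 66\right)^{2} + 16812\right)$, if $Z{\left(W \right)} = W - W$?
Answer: $321106032$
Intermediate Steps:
$Z{\left(W \right)} = 0$
$\left(Z{\left(-53 \right)} + 19059\right) \left(\left(-60 + 66\right)^{2} + 16812\right) = \left(0 + 19059\right) \left(\left(-60 + 66\right)^{2} + 16812\right) = 19059 \left(6^{2} + 16812\right) = 19059 \left(36 + 16812\right) = 19059 \cdot 16848 = 321106032$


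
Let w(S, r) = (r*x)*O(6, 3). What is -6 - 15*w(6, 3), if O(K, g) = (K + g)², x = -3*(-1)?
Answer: -10941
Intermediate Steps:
x = 3
w(S, r) = 243*r (w(S, r) = (r*3)*(6 + 3)² = (3*r)*9² = (3*r)*81 = 243*r)
-6 - 15*w(6, 3) = -6 - 3645*3 = -6 - 15*729 = -6 - 10935 = -10941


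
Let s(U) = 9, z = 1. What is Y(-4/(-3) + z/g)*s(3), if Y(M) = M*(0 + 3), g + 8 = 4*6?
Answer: 603/16 ≈ 37.688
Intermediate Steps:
g = 16 (g = -8 + 4*6 = -8 + 24 = 16)
Y(M) = 3*M (Y(M) = M*3 = 3*M)
Y(-4/(-3) + z/g)*s(3) = (3*(-4/(-3) + 1/16))*9 = (3*(-4*(-1/3) + 1*(1/16)))*9 = (3*(4/3 + 1/16))*9 = (3*(67/48))*9 = (67/16)*9 = 603/16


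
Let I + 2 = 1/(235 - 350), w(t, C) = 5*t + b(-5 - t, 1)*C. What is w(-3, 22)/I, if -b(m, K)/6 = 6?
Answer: 30935/77 ≈ 401.75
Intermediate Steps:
b(m, K) = -36 (b(m, K) = -6*6 = -36)
w(t, C) = -36*C + 5*t (w(t, C) = 5*t - 36*C = -36*C + 5*t)
I = -231/115 (I = -2 + 1/(235 - 350) = -2 + 1/(-115) = -2 - 1/115 = -231/115 ≈ -2.0087)
w(-3, 22)/I = (-36*22 + 5*(-3))/(-231/115) = (-792 - 15)*(-115/231) = -807*(-115/231) = 30935/77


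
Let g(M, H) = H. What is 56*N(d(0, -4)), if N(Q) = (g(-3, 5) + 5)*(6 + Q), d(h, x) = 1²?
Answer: 3920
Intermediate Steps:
d(h, x) = 1
N(Q) = 60 + 10*Q (N(Q) = (5 + 5)*(6 + Q) = 10*(6 + Q) = 60 + 10*Q)
56*N(d(0, -4)) = 56*(60 + 10*1) = 56*(60 + 10) = 56*70 = 3920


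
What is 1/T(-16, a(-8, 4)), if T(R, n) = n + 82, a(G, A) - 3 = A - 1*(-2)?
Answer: 1/91 ≈ 0.010989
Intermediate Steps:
a(G, A) = 5 + A (a(G, A) = 3 + (A - 1*(-2)) = 3 + (A + 2) = 3 + (2 + A) = 5 + A)
T(R, n) = 82 + n
1/T(-16, a(-8, 4)) = 1/(82 + (5 + 4)) = 1/(82 + 9) = 1/91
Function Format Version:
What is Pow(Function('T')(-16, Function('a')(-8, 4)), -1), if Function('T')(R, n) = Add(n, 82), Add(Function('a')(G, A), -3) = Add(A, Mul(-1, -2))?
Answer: Rational(1, 91) ≈ 0.010989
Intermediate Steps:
Function('a')(G, A) = Add(5, A) (Function('a')(G, A) = Add(3, Add(A, Mul(-1, -2))) = Add(3, Add(A, 2)) = Add(3, Add(2, A)) = Add(5, A))
Function('T')(R, n) = Add(82, n)
Pow(Function('T')(-16, Function('a')(-8, 4)), -1) = Pow(Add(82, Add(5, 4)), -1) = Pow(Add(82, 9), -1) = Pow(91, -1) = Rational(1, 91)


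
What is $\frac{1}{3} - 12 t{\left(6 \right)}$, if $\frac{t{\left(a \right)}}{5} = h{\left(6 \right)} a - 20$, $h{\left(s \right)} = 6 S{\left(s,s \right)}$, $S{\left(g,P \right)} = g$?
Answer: $- \frac{35279}{3} \approx -11760.0$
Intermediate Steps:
$h{\left(s \right)} = 6 s$
$t{\left(a \right)} = -100 + 180 a$ ($t{\left(a \right)} = 5 \left(6 \cdot 6 a - 20\right) = 5 \left(36 a - 20\right) = 5 \left(-20 + 36 a\right) = -100 + 180 a$)
$\frac{1}{3} - 12 t{\left(6 \right)} = \frac{1}{3} - 12 \left(-100 + 180 \cdot 6\right) = \frac{1}{3} - 12 \left(-100 + 1080\right) = \frac{1}{3} - 11760 = - \frac{35279}{3}$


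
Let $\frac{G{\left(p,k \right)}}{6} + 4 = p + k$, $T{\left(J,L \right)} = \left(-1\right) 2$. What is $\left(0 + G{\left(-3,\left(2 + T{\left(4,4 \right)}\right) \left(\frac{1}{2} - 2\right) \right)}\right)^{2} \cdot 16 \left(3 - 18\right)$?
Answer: $-423360$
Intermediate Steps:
$T{\left(J,L \right)} = -2$
$G{\left(p,k \right)} = -24 + 6 k + 6 p$ ($G{\left(p,k \right)} = -24 + 6 \left(p + k\right) = -24 + 6 \left(k + p\right) = -24 + \left(6 k + 6 p\right) = -24 + 6 k + 6 p$)
$\left(0 + G{\left(-3,\left(2 + T{\left(4,4 \right)}\right) \left(\frac{1}{2} - 2\right) \right)}\right)^{2} \cdot 16 \left(3 - 18\right) = \left(0 + \left(-24 + 6 \left(2 - 2\right) \left(\frac{1}{2} - 2\right) + 6 \left(-3\right)\right)\right)^{2} \cdot 16 \left(3 - 18\right) = \left(0 - \left(42 - 0 \left(\frac{1}{2} - 2\right)\right)\right)^{2} \cdot 16 \left(3 - 18\right) = \left(0 - \left(42 - 0 \left(- \frac{3}{2}\right)\right)\right)^{2} \cdot 16 \left(-15\right) = \left(0 - 42\right)^{2} \cdot 16 \left(-15\right) = \left(-42\right)^{2} \cdot 16 \left(-15\right) = 1764 \cdot 16 \left(-15\right) = 28224 \left(-15\right) = -423360$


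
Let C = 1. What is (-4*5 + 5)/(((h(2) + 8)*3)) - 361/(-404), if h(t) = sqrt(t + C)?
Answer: 5861/24644 + 5*sqrt(3)/61 ≈ 0.37980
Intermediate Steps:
h(t) = sqrt(1 + t) (h(t) = sqrt(t + 1) = sqrt(1 + t))
(-4*5 + 5)/(((h(2) + 8)*3)) - 361/(-404) = (-4*5 + 5)/(((sqrt(1 + 2) + 8)*3)) - 361/(-404) = (-20 + 5)/(((sqrt(3) + 8)*3)) - 361*(-1/404) = -15*1/(3*(8 + sqrt(3))) + 361/404 = -15/(24 + 3*sqrt(3)) + 361/404 = 361/404 - 15/(24 + 3*sqrt(3))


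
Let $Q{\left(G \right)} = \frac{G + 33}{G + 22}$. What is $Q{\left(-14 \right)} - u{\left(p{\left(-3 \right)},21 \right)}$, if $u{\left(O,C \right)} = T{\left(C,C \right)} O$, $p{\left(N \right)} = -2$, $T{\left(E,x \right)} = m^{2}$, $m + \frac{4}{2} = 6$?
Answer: $\frac{275}{8} \approx 34.375$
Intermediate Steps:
$m = 4$ ($m = -2 + 6 = 4$)
$T{\left(E,x \right)} = 16$ ($T{\left(E,x \right)} = 4^{2} = 16$)
$Q{\left(G \right)} = \frac{33 + G}{22 + G}$
$u{\left(O,C \right)} = 16 O$
$Q{\left(-14 \right)} - u{\left(p{\left(-3 \right)},21 \right)} = \frac{33 - 14}{22 - 14} - 16 \left(-2\right) = \frac{1}{8} \cdot 19 - -32 = \frac{1}{8} \cdot 19 + 32 = \frac{19}{8} + 32 = \frac{275}{8}$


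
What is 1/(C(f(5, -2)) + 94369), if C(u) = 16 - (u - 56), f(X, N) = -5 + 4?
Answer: 1/94442 ≈ 1.0589e-5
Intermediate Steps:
f(X, N) = -1
C(u) = 72 - u (C(u) = 16 - (-56 + u) = 16 + (56 - u) = 72 - u)
1/(C(f(5, -2)) + 94369) = 1/((72 - 1*(-1)) + 94369) = 1/((72 + 1) + 94369) = 1/(73 + 94369) = 1/94442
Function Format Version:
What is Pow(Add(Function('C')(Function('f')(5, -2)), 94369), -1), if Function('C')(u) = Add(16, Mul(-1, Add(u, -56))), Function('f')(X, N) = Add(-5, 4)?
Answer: Rational(1, 94442) ≈ 1.0589e-5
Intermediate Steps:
Function('f')(X, N) = -1
Function('C')(u) = Add(72, Mul(-1, u)) (Function('C')(u) = Add(16, Mul(-1, Add(-56, u))) = Add(16, Add(56, Mul(-1, u))) = Add(72, Mul(-1, u)))
Pow(Add(Function('C')(Function('f')(5, -2)), 94369), -1) = Pow(Add(Add(72, Mul(-1, -1)), 94369), -1) = Pow(Add(Add(72, 1), 94369), -1) = Pow(Add(73, 94369), -1) = Pow(94442, -1) = Rational(1, 94442)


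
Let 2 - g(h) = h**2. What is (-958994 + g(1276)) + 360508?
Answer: -2226660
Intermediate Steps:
g(h) = 2 - h**2
(-958994 + g(1276)) + 360508 = (-958994 + (2 - 1*1276**2)) + 360508 = (-958994 + (2 - 1*1628176)) + 360508 = (-958994 + (2 - 1628176)) + 360508 = (-958994 - 1628174) + 360508 = -2587168 + 360508 = -2226660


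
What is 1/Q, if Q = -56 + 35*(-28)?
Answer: -1/1036 ≈ -0.00096525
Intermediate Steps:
Q = -1036 (Q = -56 - 980 = -1036)
1/Q = 1/(-1036) = -1/1036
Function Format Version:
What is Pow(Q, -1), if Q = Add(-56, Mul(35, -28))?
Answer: Rational(-1, 1036) ≈ -0.00096525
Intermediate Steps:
Q = -1036 (Q = Add(-56, -980) = -1036)
Pow(Q, -1) = Pow(-1036, -1) = Rational(-1, 1036)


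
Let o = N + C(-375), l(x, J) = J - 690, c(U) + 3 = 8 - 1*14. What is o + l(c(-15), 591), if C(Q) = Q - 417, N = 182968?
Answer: 182077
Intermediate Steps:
c(U) = -9 (c(U) = -3 + (8 - 1*14) = -3 + (8 - 14) = -3 - 6 = -9)
l(x, J) = -690 + J
C(Q) = -417 + Q
o = 182176 (o = 182968 + (-417 - 375) = 182968 - 792 = 182176)
o + l(c(-15), 591) = 182176 + (-690 + 591) = 182176 - 99 = 182077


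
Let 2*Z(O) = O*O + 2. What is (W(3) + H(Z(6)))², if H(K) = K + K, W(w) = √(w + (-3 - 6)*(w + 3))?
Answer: (38 + I*√51)² ≈ 1393.0 + 542.75*I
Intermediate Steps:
Z(O) = 1 + O²/2 (Z(O) = (O*O + 2)/2 = (O² + 2)/2 = (2 + O²)/2 = 1 + O²/2)
W(w) = √(-27 - 8*w) (W(w) = √(w - 9*(3 + w)) = √(w + (-27 - 9*w)) = √(-27 - 8*w))
H(K) = 2*K
(W(3) + H(Z(6)))² = (√(-27 - 8*3) + 2*(1 + (½)*6²))² = (√(-27 - 24) + 2*(1 + (½)*36))² = (√(-51) + 2*(1 + 18))² = (I*√51 + 2*19)² = (I*√51 + 38)² = (38 + I*√51)²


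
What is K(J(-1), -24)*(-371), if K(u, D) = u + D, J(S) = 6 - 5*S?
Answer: 4823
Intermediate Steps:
K(u, D) = D + u
K(J(-1), -24)*(-371) = (-24 + (6 - 5*(-1)))*(-371) = (-24 + (6 + 5))*(-371) = (-24 + 11)*(-371) = -13*(-371) = 4823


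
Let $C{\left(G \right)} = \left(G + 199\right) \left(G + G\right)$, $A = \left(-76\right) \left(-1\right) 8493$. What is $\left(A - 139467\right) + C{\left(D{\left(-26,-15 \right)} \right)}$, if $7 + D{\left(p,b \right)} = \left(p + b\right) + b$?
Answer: $488865$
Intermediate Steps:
$D{\left(p,b \right)} = -7 + p + 2 b$ ($D{\left(p,b \right)} = -7 + \left(\left(p + b\right) + b\right) = -7 + \left(\left(b + p\right) + b\right) = -7 + \left(p + 2 b\right) = -7 + p + 2 b$)
$A = 645468$ ($A = 76 \cdot 8493 = 645468$)
$C{\left(G \right)} = 2 G \left(199 + G\right)$ ($C{\left(G \right)} = \left(199 + G\right) 2 G = 2 G \left(199 + G\right)$)
$\left(A - 139467\right) + C{\left(D{\left(-26,-15 \right)} \right)} = \left(645468 - 139467\right) + 2 \left(-7 - 26 + 2 \left(-15\right)\right) \left(199 - 63\right) = 506001 + 2 \left(-7 - 26 - 30\right) \left(199 - 63\right) = 506001 + 2 \left(-63\right) \left(199 - 63\right) = 506001 + 2 \left(-63\right) 136 = 506001 - 17136 = 488865$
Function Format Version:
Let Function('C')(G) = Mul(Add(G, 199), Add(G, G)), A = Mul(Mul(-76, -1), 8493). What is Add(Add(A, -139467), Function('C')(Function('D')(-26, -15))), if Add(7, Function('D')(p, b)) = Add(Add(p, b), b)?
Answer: 488865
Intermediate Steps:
Function('D')(p, b) = Add(-7, p, Mul(2, b)) (Function('D')(p, b) = Add(-7, Add(Add(p, b), b)) = Add(-7, Add(Add(b, p), b)) = Add(-7, Add(p, Mul(2, b))) = Add(-7, p, Mul(2, b)))
A = 645468 (A = Mul(76, 8493) = 645468)
Function('C')(G) = Mul(2, G, Add(199, G)) (Function('C')(G) = Mul(Add(199, G), Mul(2, G)) = Mul(2, G, Add(199, G)))
Add(Add(A, -139467), Function('C')(Function('D')(-26, -15))) = Add(Add(645468, -139467), Mul(2, Add(-7, -26, Mul(2, -15)), Add(199, Add(-7, -26, Mul(2, -15))))) = Add(506001, Mul(2, Add(-7, -26, -30), Add(199, Add(-7, -26, -30)))) = Add(506001, Mul(2, -63, Add(199, -63))) = Add(506001, Mul(2, -63, 136)) = Add(506001, -17136) = 488865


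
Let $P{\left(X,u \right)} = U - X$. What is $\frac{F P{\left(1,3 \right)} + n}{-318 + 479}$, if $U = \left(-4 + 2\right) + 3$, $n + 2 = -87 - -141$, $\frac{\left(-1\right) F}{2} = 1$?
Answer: $\frac{52}{161} \approx 0.32298$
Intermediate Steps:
$F = -2$ ($F = \left(-2\right) 1 = -2$)
$n = 52$ ($n = -2 - -54 = -2 + \left(-87 + 141\right) = -2 + 54 = 52$)
$U = 1$ ($U = -2 + 3 = 1$)
$P{\left(X,u \right)} = 1 - X$
$\frac{F P{\left(1,3 \right)} + n}{-318 + 479} = \frac{- 2 \left(1 - 1\right) + 52}{-318 + 479} = \frac{- 2 \left(1 - 1\right) + 52}{161} = \frac{\left(-2\right) 0 + 52}{161} = \frac{0 + 52}{161} = \frac{1}{161} \cdot 52 = \frac{52}{161}$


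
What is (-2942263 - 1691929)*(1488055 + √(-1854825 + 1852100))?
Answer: -6895932576560 - 23170960*I*√109 ≈ -6.8959e+12 - 2.4191e+8*I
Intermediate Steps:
(-2942263 - 1691929)*(1488055 + √(-1854825 + 1852100)) = -4634192*(1488055 + √(-2725)) = -4634192*(1488055 + 5*I*√109) = -6895932576560 - 23170960*I*√109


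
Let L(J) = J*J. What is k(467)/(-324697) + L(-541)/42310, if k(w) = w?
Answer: 95012883887/13737930070 ≈ 6.9161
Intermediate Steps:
L(J) = J²
k(467)/(-324697) + L(-541)/42310 = 467/(-324697) + (-541)²/42310 = 467*(-1/324697) + 292681*(1/42310) = -467/324697 + 292681/42310 = 95012883887/13737930070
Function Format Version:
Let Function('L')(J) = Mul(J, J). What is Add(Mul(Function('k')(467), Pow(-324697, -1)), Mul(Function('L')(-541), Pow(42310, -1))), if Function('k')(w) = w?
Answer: Rational(95012883887, 13737930070) ≈ 6.9161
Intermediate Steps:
Function('L')(J) = Pow(J, 2)
Add(Mul(Function('k')(467), Pow(-324697, -1)), Mul(Function('L')(-541), Pow(42310, -1))) = Add(Mul(467, Pow(-324697, -1)), Mul(Pow(-541, 2), Pow(42310, -1))) = Add(Mul(467, Rational(-1, 324697)), Mul(292681, Rational(1, 42310))) = Add(Rational(-467, 324697), Rational(292681, 42310)) = Rational(95012883887, 13737930070)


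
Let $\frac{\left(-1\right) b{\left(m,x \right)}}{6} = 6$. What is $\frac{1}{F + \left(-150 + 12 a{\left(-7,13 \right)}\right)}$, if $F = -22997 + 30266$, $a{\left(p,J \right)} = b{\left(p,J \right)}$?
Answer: $\frac{1}{6687} \approx 0.00014954$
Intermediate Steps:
$b{\left(m,x \right)} = -36$ ($b{\left(m,x \right)} = \left(-6\right) 6 = -36$)
$a{\left(p,J \right)} = -36$
$F = 7269$
$\frac{1}{F + \left(-150 + 12 a{\left(-7,13 \right)}\right)} = \frac{1}{7269 + \left(-150 + 12 \left(-36\right)\right)} = \frac{1}{7269 - 582} = \frac{1}{6687}$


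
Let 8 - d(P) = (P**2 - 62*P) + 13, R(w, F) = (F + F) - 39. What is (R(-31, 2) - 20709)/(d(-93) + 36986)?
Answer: -10372/11283 ≈ -0.91926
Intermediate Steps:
R(w, F) = -39 + 2*F (R(w, F) = 2*F - 39 = -39 + 2*F)
d(P) = -5 - P**2 + 62*P (d(P) = 8 - ((P**2 - 62*P) + 13) = 8 - (13 + P**2 - 62*P) = 8 + (-13 - P**2 + 62*P) = -5 - P**2 + 62*P)
(R(-31, 2) - 20709)/(d(-93) + 36986) = ((-39 + 2*2) - 20709)/((-5 - 1*(-93)**2 + 62*(-93)) + 36986) = ((-39 + 4) - 20709)/((-5 - 1*8649 - 5766) + 36986) = (-35 - 20709)/((-5 - 8649 - 5766) + 36986) = -20744/(-14420 + 36986) = -20744/22566 = -20744*1/22566 = -10372/11283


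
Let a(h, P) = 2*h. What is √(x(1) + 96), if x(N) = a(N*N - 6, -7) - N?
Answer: √85 ≈ 9.2195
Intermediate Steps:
x(N) = -12 - N + 2*N² (x(N) = 2*(N*N - 6) - N = 2*(N² - 6) - N = 2*(-6 + N²) - N = (-12 + 2*N²) - N = -12 - N + 2*N²)
√(x(1) + 96) = √((-12 - 1*1 + 2*1²) + 96) = √((-12 - 1 + 2*1) + 96) = √((-12 - 1 + 2) + 96) = √(-11 + 96) = √85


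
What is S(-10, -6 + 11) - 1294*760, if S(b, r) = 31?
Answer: -983409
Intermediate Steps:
S(-10, -6 + 11) - 1294*760 = 31 - 1294*760 = 31 - 983440 = -983409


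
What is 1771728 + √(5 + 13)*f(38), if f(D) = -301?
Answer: 1771728 - 903*√2 ≈ 1.7705e+6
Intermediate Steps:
1771728 + √(5 + 13)*f(38) = 1771728 + √(5 + 13)*(-301) = 1771728 + √18*(-301) = 1771728 + (3*√2)*(-301) = 1771728 - 903*√2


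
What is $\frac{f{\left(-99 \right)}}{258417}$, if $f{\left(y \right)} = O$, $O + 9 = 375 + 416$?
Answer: $\frac{46}{15201} \approx 0.0030261$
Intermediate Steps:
$O = 782$ ($O = -9 + \left(375 + 416\right) = -9 + 791 = 782$)
$f{\left(y \right)} = 782$
$\frac{f{\left(-99 \right)}}{258417} = \frac{782}{258417} = 782 \cdot \frac{1}{258417} = \frac{46}{15201}$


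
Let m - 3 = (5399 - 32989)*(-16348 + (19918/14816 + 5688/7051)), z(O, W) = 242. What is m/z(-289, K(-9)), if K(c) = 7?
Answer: 11778252959552657/6320290768 ≈ 1.8636e+6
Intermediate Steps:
m = 11778252959552657/26116904 (m = 3 + (5399 - 32989)*(-16348 + (19918/14816 + 5688/7051)) = 3 - 27590*(-16348 + (19918*(1/14816) + 5688*(1/7051))) = 3 - 27590*(-16348 + (9959/7408 + 5688/7051)) = 3 - 27590*(-16348 + 112357613/52233808) = 3 - 27590*(-853805935571/52233808) = 3 + 11778252881201945/26116904 = 11778252959552657/26116904 ≈ 4.5098e+8)
m/z(-289, K(-9)) = (11778252959552657/26116904)/242 = (11778252959552657/26116904)*(1/242) = 11778252959552657/6320290768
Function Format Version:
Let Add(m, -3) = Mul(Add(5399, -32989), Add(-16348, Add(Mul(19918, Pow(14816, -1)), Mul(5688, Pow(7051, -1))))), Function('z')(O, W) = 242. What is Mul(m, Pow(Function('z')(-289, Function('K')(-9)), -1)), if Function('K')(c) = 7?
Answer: Rational(11778252959552657, 6320290768) ≈ 1.8636e+6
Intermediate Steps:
m = Rational(11778252959552657, 26116904) (m = Add(3, Mul(Add(5399, -32989), Add(-16348, Add(Mul(19918, Pow(14816, -1)), Mul(5688, Pow(7051, -1)))))) = Add(3, Mul(-27590, Add(-16348, Add(Mul(19918, Rational(1, 14816)), Mul(5688, Rational(1, 7051)))))) = Add(3, Mul(-27590, Add(-16348, Add(Rational(9959, 7408), Rational(5688, 7051))))) = Add(3, Mul(-27590, Add(-16348, Rational(112357613, 52233808)))) = Add(3, Mul(-27590, Rational(-853805935571, 52233808))) = Add(3, Rational(11778252881201945, 26116904)) = Rational(11778252959552657, 26116904) ≈ 4.5098e+8)
Mul(m, Pow(Function('z')(-289, Function('K')(-9)), -1)) = Mul(Rational(11778252959552657, 26116904), Pow(242, -1)) = Mul(Rational(11778252959552657, 26116904), Rational(1, 242)) = Rational(11778252959552657, 6320290768)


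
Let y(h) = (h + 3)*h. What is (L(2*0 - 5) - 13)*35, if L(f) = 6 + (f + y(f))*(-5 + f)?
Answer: -1995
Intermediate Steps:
y(h) = h*(3 + h) (y(h) = (3 + h)*h = h*(3 + h))
L(f) = 6 + (-5 + f)*(f + f*(3 + f)) (L(f) = 6 + (f + f*(3 + f))*(-5 + f) = 6 + (-5 + f)*(f + f*(3 + f)))
(L(2*0 - 5) - 13)*35 = ((6 + (2*0 - 5)**3 - (2*0 - 5)**2 - 20*(2*0 - 5)) - 13)*35 = ((6 + (0 - 5)**3 - (0 - 5)**2 - 20*(0 - 5)) - 13)*35 = ((6 + (-5)**3 - 1*(-5)**2 - 20*(-5)) - 13)*35 = ((6 - 125 - 1*25 + 100) - 13)*35 = ((6 - 125 - 25 + 100) - 13)*35 = (-44 - 13)*35 = -57*35 = -1995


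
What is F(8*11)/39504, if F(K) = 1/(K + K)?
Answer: 1/6952704 ≈ 1.4383e-7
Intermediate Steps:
F(K) = 1/(2*K)
F(8*11)/39504 = (1/(2*((8*11))))/39504 = ((½)/88)*(1/39504) = ((½)*(1/88))*(1/39504) = (1/176)*(1/39504) = 1/6952704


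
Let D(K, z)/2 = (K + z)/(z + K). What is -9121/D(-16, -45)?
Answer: -9121/2 ≈ -4560.5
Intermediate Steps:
D(K, z) = 2 (D(K, z) = 2*((K + z)/(z + K)) = 2*((K + z)/(K + z)) = 2*1 = 2)
-9121/D(-16, -45) = -9121/2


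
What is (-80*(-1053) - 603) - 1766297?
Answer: -1682660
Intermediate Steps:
(-80*(-1053) - 603) - 1766297 = (84240 - 603) - 1766297 = 83637 - 1766297 = -1682660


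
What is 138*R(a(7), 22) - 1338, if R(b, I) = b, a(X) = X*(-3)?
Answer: -4236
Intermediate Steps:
a(X) = -3*X
138*R(a(7), 22) - 1338 = 138*(-3*7) - 1338 = 138*(-21) - 1338 = -2898 - 1338 = -4236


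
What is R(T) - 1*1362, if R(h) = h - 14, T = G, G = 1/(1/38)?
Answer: -1338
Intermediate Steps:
G = 38 (G = 1/(1/38) = 38)
T = 38
R(h) = -14 + h
R(T) - 1*1362 = (-14 + 38) - 1*1362 = 24 - 1362 = -1338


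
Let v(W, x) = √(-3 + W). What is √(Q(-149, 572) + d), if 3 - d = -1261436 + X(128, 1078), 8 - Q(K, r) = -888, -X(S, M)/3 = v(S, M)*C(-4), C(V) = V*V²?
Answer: √(1262335 - 960*√5) ≈ 1122.6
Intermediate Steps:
C(V) = V³
X(S, M) = 192*√(-3 + S) (X(S, M) = -3*√(-3 + S)*(-4)³ = -3*√(-3 + S)*(-64) = -(-192)*√(-3 + S) = 192*√(-3 + S))
Q(K, r) = 896 (Q(K, r) = 8 - 1*(-888) = 8 + 888 = 896)
d = 1261439 - 960*√5 (d = 3 - (-1261436 + 192*√(-3 + 128)) = 3 - (-1261436 + 192*√125) = 3 - (-1261436 + 192*(5*√5)) = 3 - (-1261436 + 960*√5) = 3 + (1261436 - 960*√5) = 1261439 - 960*√5 ≈ 1.2593e+6)
√(Q(-149, 572) + d) = √(896 + (1261439 - 960*√5)) = √(1262335 - 960*√5)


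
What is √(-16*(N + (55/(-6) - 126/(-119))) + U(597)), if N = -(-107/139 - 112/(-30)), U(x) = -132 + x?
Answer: √89639353465/11815 ≈ 25.341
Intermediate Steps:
N = -6179/2085 (N = -(-107*1/139 - 112*(-1/30)) = -(-107/139 + 56/15) = -1*6179/2085 = -6179/2085 ≈ -2.9636)
√(-16*(N + (55/(-6) - 126/(-119))) + U(597)) = √(-16*(-6179/2085 + (55/(-6) - 126/(-119))) + (-132 + 597)) = √(-16*(-6179/2085 + (55*(-⅙) - 126*(-1/119))) + 465) = √(-16*(-6179/2085 + (-55/6 + 18/17)) + 465) = √(-16*(-6179/2085 - 827/102) + 465) = √(-16*(-261617/23630) + 465) = √(2092936/11815 + 465) = √(7586911/11815) = √89639353465/11815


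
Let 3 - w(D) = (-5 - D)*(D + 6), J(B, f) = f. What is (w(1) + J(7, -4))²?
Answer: 1681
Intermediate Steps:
w(D) = 3 - (-5 - D)*(6 + D) (w(D) = 3 - (-5 - D)*(D + 6) = 3 - (-5 - D)*(6 + D))
(w(1) + J(7, -4))² = ((33 + 1² + 11*1) - 4)² = ((33 + 1 + 11) - 4)² = (45 - 4)² = 41² = 1681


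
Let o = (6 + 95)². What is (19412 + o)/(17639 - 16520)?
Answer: 9871/373 ≈ 26.464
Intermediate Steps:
o = 10201 (o = 101² = 10201)
(19412 + o)/(17639 - 16520) = (19412 + 10201)/(17639 - 16520) = 29613/1119 = 29613*(1/1119) = 9871/373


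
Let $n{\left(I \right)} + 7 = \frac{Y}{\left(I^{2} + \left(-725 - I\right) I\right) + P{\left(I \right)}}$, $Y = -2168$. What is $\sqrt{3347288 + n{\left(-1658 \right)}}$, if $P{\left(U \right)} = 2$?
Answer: $\frac{\sqrt{302286463829515443}}{300513} \approx 1829.6$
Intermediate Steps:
$n{\left(I \right)} = -7 - \frac{2168}{2 + I^{2} + I \left(-725 - I\right)}$ ($n{\left(I \right)} = -7 - \frac{2168}{\left(I^{2} + \left(-725 - I\right) I\right) + 2} = -7 - \frac{2168}{\left(I^{2} + I \left(-725 - I\right)\right) + 2} = -7 - \frac{2168}{2 + I^{2} + I \left(-725 - I\right)}$)
$\sqrt{3347288 + n{\left(-1658 \right)}} = \sqrt{3347288 + \frac{2182 - -8414350}{-2 + 725 \left(-1658\right)}} = \sqrt{3347288 + \frac{2182 + 8414350}{-2 - 1202050}} = \sqrt{3347288 + \frac{1}{-1202052} \cdot 8416532} = \sqrt{3347288 - \frac{2104133}{300513}} = \sqrt{\frac{1005901454611}{300513}} = \frac{\sqrt{302286463829515443}}{300513}$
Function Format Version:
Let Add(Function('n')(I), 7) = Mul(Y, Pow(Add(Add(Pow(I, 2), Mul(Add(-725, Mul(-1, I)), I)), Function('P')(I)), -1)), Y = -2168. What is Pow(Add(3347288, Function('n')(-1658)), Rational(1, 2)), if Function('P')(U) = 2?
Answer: Mul(Rational(1, 300513), Pow(302286463829515443, Rational(1, 2))) ≈ 1829.6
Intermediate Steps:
Function('n')(I) = Add(-7, Mul(-2168, Pow(Add(2, Pow(I, 2), Mul(I, Add(-725, Mul(-1, I)))), -1))) (Function('n')(I) = Add(-7, Mul(-2168, Pow(Add(Add(Pow(I, 2), Mul(Add(-725, Mul(-1, I)), I)), 2), -1))) = Add(-7, Mul(-2168, Pow(Add(Add(Pow(I, 2), Mul(I, Add(-725, Mul(-1, I)))), 2), -1))) = Add(-7, Mul(-2168, Pow(Add(2, Pow(I, 2), Mul(I, Add(-725, Mul(-1, I)))), -1))))
Pow(Add(3347288, Function('n')(-1658)), Rational(1, 2)) = Pow(Add(3347288, Mul(Pow(Add(-2, Mul(725, -1658)), -1), Add(2182, Mul(-5075, -1658)))), Rational(1, 2)) = Pow(Add(3347288, Mul(Pow(Add(-2, -1202050), -1), Add(2182, 8414350))), Rational(1, 2)) = Pow(Add(3347288, Mul(Pow(-1202052, -1), 8416532)), Rational(1, 2)) = Pow(Add(3347288, Mul(Rational(-1, 1202052), 8416532)), Rational(1, 2)) = Pow(Add(3347288, Rational(-2104133, 300513)), Rational(1, 2)) = Pow(Rational(1005901454611, 300513), Rational(1, 2)) = Mul(Rational(1, 300513), Pow(302286463829515443, Rational(1, 2)))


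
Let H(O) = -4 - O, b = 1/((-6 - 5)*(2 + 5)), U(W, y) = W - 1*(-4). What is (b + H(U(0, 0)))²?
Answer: 380689/5929 ≈ 64.208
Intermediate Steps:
U(W, y) = 4 + W (U(W, y) = W + 4 = 4 + W)
b = -1/77 (b = 1/(-11*7) = 1/(-77) = -1/77 ≈ -0.012987)
(b + H(U(0, 0)))² = (-1/77 + (-4 - (4 + 0)))² = (-1/77 + (-4 - 1*4))² = (-1/77 + (-4 - 4))² = (-1/77 - 8)² = (-617/77)² = 380689/5929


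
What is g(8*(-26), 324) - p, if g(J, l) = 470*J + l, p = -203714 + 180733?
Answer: -74455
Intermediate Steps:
p = -22981
g(J, l) = l + 470*J
g(8*(-26), 324) - p = (324 + 470*(8*(-26))) - 1*(-22981) = (324 + 470*(-208)) + 22981 = (324 - 97760) + 22981 = -97436 + 22981 = -74455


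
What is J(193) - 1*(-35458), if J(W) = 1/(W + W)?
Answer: 13686789/386 ≈ 35458.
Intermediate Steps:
J(W) = 1/(2*W)
J(193) - 1*(-35458) = (½)/193 - 1*(-35458) = (½)*(1/193) + 35458 = 1/386 + 35458 = 13686789/386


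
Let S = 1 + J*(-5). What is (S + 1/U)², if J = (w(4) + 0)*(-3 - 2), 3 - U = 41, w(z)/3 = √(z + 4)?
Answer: 64981369/1444 + 5550*√2/19 ≈ 45414.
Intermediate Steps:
w(z) = 3*√(4 + z) (w(z) = 3*√(z + 4) = 3*√(4 + z))
U = -38 (U = 3 - 1*41 = 3 - 41 = -38)
J = -30*√2 (J = (3*√(4 + 4) + 0)*(-3 - 2) = (3*√8 + 0)*(-5) = (3*(2*√2) + 0)*(-5) = (6*√2 + 0)*(-5) = (6*√2)*(-5) = -30*√2 ≈ -42.426)
S = 1 + 150*√2 (S = 1 - 30*√2*(-5) = 1 + 150*√2 ≈ 213.13)
(S + 1/U)² = ((1 + 150*√2) + 1/(-38))² = ((1 + 150*√2) - 1/38)² = (37/38 + 150*√2)²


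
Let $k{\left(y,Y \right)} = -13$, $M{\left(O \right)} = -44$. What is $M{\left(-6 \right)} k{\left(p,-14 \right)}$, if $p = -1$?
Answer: $572$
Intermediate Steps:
$M{\left(-6 \right)} k{\left(p,-14 \right)} = \left(-44\right) \left(-13\right) = 572$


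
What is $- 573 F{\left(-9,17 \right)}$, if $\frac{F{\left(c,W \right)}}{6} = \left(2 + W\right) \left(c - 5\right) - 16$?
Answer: $969516$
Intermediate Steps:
$F{\left(c,W \right)} = -96 + 6 \left(-5 + c\right) \left(2 + W\right)$ ($F{\left(c,W \right)} = 6 \left(\left(2 + W\right) \left(c - 5\right) - 16\right) = 6 \left(\left(2 + W\right) \left(-5 + c\right) - 16\right) = 6 \left(\left(-5 + c\right) \left(2 + W\right) - 16\right) = 6 \left(-16 + \left(-5 + c\right) \left(2 + W\right)\right) = -96 + 6 \left(-5 + c\right) \left(2 + W\right)$)
$- 573 F{\left(-9,17 \right)} = - 573 \left(-156 - 510 + 12 \left(-9\right) + 6 \cdot 17 \left(-9\right)\right) = - 573 \left(-156 - 510 - 108 - 918\right) = \left(-573\right) \left(-1692\right) = 969516$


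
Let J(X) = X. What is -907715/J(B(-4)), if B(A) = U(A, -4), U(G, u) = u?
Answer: 907715/4 ≈ 2.2693e+5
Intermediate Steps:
B(A) = -4
-907715/J(B(-4)) = -907715/(-4) = -907715*(-¼) = 907715/4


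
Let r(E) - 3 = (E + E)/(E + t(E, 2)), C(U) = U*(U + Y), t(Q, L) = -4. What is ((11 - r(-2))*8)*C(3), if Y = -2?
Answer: 176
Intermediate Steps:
C(U) = U*(-2 + U) (C(U) = U*(U - 2) = U*(-2 + U))
r(E) = 3 + 2*E/(-4 + E) (r(E) = 3 + (E + E)/(E - 4) = 3 + (2*E)/(-4 + E) = 3 + 2*E/(-4 + E))
((11 - r(-2))*8)*C(3) = ((11 - (-12 + 5*(-2))/(-4 - 2))*8)*(3*(-2 + 3)) = ((11 - (-12 - 10)/(-6))*8)*(3*1) = ((11 - (-1)*(-22)/6)*8)*3 = ((11 - 1*11/3)*8)*3 = ((11 - 11/3)*8)*3 = ((22/3)*8)*3 = (176/3)*3 = 176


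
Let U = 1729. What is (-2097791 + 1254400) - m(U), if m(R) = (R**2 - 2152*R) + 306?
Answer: -112330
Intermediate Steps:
m(R) = 306 + R**2 - 2152*R
(-2097791 + 1254400) - m(U) = (-2097791 + 1254400) - (306 + 1729**2 - 2152*1729) = -843391 - (306 + 2989441 - 3720808) = -843391 - 1*(-731061) = -843391 + 731061 = -112330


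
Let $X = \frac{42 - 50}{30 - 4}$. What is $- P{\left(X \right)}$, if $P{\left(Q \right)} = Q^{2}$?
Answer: $- \frac{16}{169} \approx -0.094675$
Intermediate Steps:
$X = - \frac{4}{13}$ ($X = - \frac{8}{26} = \left(-8\right) \frac{1}{26} = - \frac{4}{13} \approx -0.30769$)
$- P{\left(X \right)} = - \left(- \frac{4}{13}\right)^{2} = \left(-1\right) \frac{16}{169} = - \frac{16}{169}$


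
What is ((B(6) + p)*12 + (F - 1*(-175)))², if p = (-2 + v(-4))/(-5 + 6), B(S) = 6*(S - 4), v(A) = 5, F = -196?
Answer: 25281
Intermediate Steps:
B(S) = -24 + 6*S (B(S) = 6*(-4 + S) = -24 + 6*S)
p = 3 (p = (-2 + 5)/(-5 + 6) = 3/1 = 3*1 = 3)
((B(6) + p)*12 + (F - 1*(-175)))² = (((-24 + 6*6) + 3)*12 + (-196 - 1*(-175)))² = (((-24 + 36) + 3)*12 + (-196 + 175))² = ((12 + 3)*12 - 21)² = (15*12 - 21)² = (180 - 21)² = 159² = 25281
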